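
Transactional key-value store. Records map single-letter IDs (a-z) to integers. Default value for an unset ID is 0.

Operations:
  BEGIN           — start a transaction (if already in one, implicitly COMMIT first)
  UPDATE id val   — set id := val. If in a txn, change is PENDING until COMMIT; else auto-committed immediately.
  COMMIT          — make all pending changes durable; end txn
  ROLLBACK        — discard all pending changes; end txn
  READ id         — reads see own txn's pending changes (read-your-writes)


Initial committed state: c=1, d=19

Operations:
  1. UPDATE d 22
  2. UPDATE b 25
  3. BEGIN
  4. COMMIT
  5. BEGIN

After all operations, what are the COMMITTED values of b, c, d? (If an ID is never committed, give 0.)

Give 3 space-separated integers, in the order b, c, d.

Initial committed: {c=1, d=19}
Op 1: UPDATE d=22 (auto-commit; committed d=22)
Op 2: UPDATE b=25 (auto-commit; committed b=25)
Op 3: BEGIN: in_txn=True, pending={}
Op 4: COMMIT: merged [] into committed; committed now {b=25, c=1, d=22}
Op 5: BEGIN: in_txn=True, pending={}
Final committed: {b=25, c=1, d=22}

Answer: 25 1 22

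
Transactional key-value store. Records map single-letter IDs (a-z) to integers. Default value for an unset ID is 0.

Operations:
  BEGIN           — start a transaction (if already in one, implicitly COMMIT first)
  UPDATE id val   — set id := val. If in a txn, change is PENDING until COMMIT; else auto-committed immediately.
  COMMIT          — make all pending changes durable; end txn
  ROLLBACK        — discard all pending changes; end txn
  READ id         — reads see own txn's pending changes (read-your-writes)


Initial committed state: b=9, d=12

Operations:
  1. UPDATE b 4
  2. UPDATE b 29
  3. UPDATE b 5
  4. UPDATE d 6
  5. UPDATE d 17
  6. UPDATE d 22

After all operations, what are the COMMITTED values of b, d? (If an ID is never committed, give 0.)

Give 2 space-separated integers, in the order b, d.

Answer: 5 22

Derivation:
Initial committed: {b=9, d=12}
Op 1: UPDATE b=4 (auto-commit; committed b=4)
Op 2: UPDATE b=29 (auto-commit; committed b=29)
Op 3: UPDATE b=5 (auto-commit; committed b=5)
Op 4: UPDATE d=6 (auto-commit; committed d=6)
Op 5: UPDATE d=17 (auto-commit; committed d=17)
Op 6: UPDATE d=22 (auto-commit; committed d=22)
Final committed: {b=5, d=22}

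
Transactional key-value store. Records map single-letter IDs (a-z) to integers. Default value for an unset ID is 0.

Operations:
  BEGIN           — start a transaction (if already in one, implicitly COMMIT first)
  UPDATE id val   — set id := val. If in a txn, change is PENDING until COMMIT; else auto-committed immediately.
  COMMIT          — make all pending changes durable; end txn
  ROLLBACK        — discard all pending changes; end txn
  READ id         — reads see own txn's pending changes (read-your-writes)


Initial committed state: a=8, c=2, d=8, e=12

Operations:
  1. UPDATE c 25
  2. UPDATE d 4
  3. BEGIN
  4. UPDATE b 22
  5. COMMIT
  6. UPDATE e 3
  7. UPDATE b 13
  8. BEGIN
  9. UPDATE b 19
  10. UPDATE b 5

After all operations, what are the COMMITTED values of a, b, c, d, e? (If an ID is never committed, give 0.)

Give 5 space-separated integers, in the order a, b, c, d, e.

Answer: 8 13 25 4 3

Derivation:
Initial committed: {a=8, c=2, d=8, e=12}
Op 1: UPDATE c=25 (auto-commit; committed c=25)
Op 2: UPDATE d=4 (auto-commit; committed d=4)
Op 3: BEGIN: in_txn=True, pending={}
Op 4: UPDATE b=22 (pending; pending now {b=22})
Op 5: COMMIT: merged ['b'] into committed; committed now {a=8, b=22, c=25, d=4, e=12}
Op 6: UPDATE e=3 (auto-commit; committed e=3)
Op 7: UPDATE b=13 (auto-commit; committed b=13)
Op 8: BEGIN: in_txn=True, pending={}
Op 9: UPDATE b=19 (pending; pending now {b=19})
Op 10: UPDATE b=5 (pending; pending now {b=5})
Final committed: {a=8, b=13, c=25, d=4, e=3}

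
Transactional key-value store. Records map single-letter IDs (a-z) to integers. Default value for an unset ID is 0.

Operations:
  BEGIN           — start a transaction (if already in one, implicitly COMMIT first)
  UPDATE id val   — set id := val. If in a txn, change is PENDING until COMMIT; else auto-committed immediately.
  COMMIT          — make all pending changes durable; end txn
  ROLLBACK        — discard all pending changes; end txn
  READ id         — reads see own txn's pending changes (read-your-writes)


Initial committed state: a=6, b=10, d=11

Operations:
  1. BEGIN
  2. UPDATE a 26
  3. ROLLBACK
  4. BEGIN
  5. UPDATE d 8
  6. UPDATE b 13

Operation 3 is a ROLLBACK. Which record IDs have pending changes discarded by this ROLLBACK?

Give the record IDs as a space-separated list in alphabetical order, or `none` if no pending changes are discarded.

Initial committed: {a=6, b=10, d=11}
Op 1: BEGIN: in_txn=True, pending={}
Op 2: UPDATE a=26 (pending; pending now {a=26})
Op 3: ROLLBACK: discarded pending ['a']; in_txn=False
Op 4: BEGIN: in_txn=True, pending={}
Op 5: UPDATE d=8 (pending; pending now {d=8})
Op 6: UPDATE b=13 (pending; pending now {b=13, d=8})
ROLLBACK at op 3 discards: ['a']

Answer: a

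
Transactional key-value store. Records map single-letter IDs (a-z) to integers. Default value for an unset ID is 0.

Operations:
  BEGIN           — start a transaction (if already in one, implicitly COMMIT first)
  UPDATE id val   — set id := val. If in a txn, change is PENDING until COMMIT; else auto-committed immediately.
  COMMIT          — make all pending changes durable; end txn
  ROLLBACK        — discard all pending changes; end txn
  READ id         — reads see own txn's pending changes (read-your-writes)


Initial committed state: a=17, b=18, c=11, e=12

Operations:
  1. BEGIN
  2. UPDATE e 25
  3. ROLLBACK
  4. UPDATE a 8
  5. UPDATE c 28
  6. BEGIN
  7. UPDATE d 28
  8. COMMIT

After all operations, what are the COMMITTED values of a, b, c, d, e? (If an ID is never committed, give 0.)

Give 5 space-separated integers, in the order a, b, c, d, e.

Initial committed: {a=17, b=18, c=11, e=12}
Op 1: BEGIN: in_txn=True, pending={}
Op 2: UPDATE e=25 (pending; pending now {e=25})
Op 3: ROLLBACK: discarded pending ['e']; in_txn=False
Op 4: UPDATE a=8 (auto-commit; committed a=8)
Op 5: UPDATE c=28 (auto-commit; committed c=28)
Op 6: BEGIN: in_txn=True, pending={}
Op 7: UPDATE d=28 (pending; pending now {d=28})
Op 8: COMMIT: merged ['d'] into committed; committed now {a=8, b=18, c=28, d=28, e=12}
Final committed: {a=8, b=18, c=28, d=28, e=12}

Answer: 8 18 28 28 12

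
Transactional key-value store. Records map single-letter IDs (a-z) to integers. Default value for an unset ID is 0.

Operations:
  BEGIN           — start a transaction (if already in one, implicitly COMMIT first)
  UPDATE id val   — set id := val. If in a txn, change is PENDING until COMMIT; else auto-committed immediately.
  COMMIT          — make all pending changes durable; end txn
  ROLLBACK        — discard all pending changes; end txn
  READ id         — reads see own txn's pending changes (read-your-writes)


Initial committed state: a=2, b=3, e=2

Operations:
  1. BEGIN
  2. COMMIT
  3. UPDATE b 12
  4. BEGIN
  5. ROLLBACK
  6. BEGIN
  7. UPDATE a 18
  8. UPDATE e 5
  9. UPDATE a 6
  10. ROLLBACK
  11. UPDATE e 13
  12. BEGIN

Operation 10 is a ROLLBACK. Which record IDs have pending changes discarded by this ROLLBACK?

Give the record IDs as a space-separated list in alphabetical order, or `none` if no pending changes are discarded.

Initial committed: {a=2, b=3, e=2}
Op 1: BEGIN: in_txn=True, pending={}
Op 2: COMMIT: merged [] into committed; committed now {a=2, b=3, e=2}
Op 3: UPDATE b=12 (auto-commit; committed b=12)
Op 4: BEGIN: in_txn=True, pending={}
Op 5: ROLLBACK: discarded pending []; in_txn=False
Op 6: BEGIN: in_txn=True, pending={}
Op 7: UPDATE a=18 (pending; pending now {a=18})
Op 8: UPDATE e=5 (pending; pending now {a=18, e=5})
Op 9: UPDATE a=6 (pending; pending now {a=6, e=5})
Op 10: ROLLBACK: discarded pending ['a', 'e']; in_txn=False
Op 11: UPDATE e=13 (auto-commit; committed e=13)
Op 12: BEGIN: in_txn=True, pending={}
ROLLBACK at op 10 discards: ['a', 'e']

Answer: a e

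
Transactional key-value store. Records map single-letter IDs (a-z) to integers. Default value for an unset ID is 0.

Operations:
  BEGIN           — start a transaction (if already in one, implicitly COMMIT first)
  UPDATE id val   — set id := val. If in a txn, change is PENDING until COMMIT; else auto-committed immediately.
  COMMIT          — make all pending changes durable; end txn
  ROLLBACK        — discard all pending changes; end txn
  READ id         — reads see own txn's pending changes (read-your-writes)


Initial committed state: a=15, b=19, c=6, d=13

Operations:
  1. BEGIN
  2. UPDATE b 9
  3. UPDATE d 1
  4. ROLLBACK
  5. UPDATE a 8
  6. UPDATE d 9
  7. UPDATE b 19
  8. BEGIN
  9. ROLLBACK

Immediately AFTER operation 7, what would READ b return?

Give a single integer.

Answer: 19

Derivation:
Initial committed: {a=15, b=19, c=6, d=13}
Op 1: BEGIN: in_txn=True, pending={}
Op 2: UPDATE b=9 (pending; pending now {b=9})
Op 3: UPDATE d=1 (pending; pending now {b=9, d=1})
Op 4: ROLLBACK: discarded pending ['b', 'd']; in_txn=False
Op 5: UPDATE a=8 (auto-commit; committed a=8)
Op 6: UPDATE d=9 (auto-commit; committed d=9)
Op 7: UPDATE b=19 (auto-commit; committed b=19)
After op 7: visible(b) = 19 (pending={}, committed={a=8, b=19, c=6, d=9})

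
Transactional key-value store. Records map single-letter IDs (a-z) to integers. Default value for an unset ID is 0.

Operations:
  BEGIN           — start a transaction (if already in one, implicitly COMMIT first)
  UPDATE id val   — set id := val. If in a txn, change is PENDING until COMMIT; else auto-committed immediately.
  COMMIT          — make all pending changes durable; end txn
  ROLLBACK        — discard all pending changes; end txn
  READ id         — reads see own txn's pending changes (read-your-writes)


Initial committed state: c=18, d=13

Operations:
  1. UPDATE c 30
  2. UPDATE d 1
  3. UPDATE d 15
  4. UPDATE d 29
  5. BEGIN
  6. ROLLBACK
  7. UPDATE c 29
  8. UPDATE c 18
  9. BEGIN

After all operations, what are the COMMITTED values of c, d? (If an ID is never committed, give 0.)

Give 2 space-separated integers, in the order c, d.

Answer: 18 29

Derivation:
Initial committed: {c=18, d=13}
Op 1: UPDATE c=30 (auto-commit; committed c=30)
Op 2: UPDATE d=1 (auto-commit; committed d=1)
Op 3: UPDATE d=15 (auto-commit; committed d=15)
Op 4: UPDATE d=29 (auto-commit; committed d=29)
Op 5: BEGIN: in_txn=True, pending={}
Op 6: ROLLBACK: discarded pending []; in_txn=False
Op 7: UPDATE c=29 (auto-commit; committed c=29)
Op 8: UPDATE c=18 (auto-commit; committed c=18)
Op 9: BEGIN: in_txn=True, pending={}
Final committed: {c=18, d=29}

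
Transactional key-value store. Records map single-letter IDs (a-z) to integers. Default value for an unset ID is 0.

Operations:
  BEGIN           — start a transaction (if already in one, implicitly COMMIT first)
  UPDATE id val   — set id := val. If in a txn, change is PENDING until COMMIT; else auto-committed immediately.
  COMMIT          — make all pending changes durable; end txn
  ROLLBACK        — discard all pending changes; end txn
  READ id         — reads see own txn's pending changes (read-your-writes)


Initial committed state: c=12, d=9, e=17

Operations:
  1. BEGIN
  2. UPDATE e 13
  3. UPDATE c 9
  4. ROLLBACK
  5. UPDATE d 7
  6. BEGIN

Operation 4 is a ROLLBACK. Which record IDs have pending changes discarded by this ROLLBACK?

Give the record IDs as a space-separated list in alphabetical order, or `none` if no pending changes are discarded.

Initial committed: {c=12, d=9, e=17}
Op 1: BEGIN: in_txn=True, pending={}
Op 2: UPDATE e=13 (pending; pending now {e=13})
Op 3: UPDATE c=9 (pending; pending now {c=9, e=13})
Op 4: ROLLBACK: discarded pending ['c', 'e']; in_txn=False
Op 5: UPDATE d=7 (auto-commit; committed d=7)
Op 6: BEGIN: in_txn=True, pending={}
ROLLBACK at op 4 discards: ['c', 'e']

Answer: c e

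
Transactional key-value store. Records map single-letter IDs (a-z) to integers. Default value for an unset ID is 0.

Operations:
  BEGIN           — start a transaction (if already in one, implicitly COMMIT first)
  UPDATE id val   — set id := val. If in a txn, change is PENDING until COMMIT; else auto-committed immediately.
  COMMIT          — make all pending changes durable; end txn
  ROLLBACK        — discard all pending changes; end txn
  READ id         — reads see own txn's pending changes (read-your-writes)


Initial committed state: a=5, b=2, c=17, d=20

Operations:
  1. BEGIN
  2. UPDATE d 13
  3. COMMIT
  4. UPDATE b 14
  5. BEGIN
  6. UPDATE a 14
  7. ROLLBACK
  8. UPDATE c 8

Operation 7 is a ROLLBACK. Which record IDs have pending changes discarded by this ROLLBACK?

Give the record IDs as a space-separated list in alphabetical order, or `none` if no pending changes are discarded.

Answer: a

Derivation:
Initial committed: {a=5, b=2, c=17, d=20}
Op 1: BEGIN: in_txn=True, pending={}
Op 2: UPDATE d=13 (pending; pending now {d=13})
Op 3: COMMIT: merged ['d'] into committed; committed now {a=5, b=2, c=17, d=13}
Op 4: UPDATE b=14 (auto-commit; committed b=14)
Op 5: BEGIN: in_txn=True, pending={}
Op 6: UPDATE a=14 (pending; pending now {a=14})
Op 7: ROLLBACK: discarded pending ['a']; in_txn=False
Op 8: UPDATE c=8 (auto-commit; committed c=8)
ROLLBACK at op 7 discards: ['a']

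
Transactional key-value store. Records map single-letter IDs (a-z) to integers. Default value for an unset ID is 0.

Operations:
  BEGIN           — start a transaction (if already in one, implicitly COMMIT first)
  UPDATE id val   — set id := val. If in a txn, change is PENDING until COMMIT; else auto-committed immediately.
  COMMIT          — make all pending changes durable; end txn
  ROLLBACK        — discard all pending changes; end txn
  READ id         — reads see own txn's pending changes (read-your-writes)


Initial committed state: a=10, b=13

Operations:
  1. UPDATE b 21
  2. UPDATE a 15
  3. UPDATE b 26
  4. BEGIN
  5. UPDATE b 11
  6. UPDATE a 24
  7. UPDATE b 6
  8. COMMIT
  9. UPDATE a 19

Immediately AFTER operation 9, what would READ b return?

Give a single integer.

Answer: 6

Derivation:
Initial committed: {a=10, b=13}
Op 1: UPDATE b=21 (auto-commit; committed b=21)
Op 2: UPDATE a=15 (auto-commit; committed a=15)
Op 3: UPDATE b=26 (auto-commit; committed b=26)
Op 4: BEGIN: in_txn=True, pending={}
Op 5: UPDATE b=11 (pending; pending now {b=11})
Op 6: UPDATE a=24 (pending; pending now {a=24, b=11})
Op 7: UPDATE b=6 (pending; pending now {a=24, b=6})
Op 8: COMMIT: merged ['a', 'b'] into committed; committed now {a=24, b=6}
Op 9: UPDATE a=19 (auto-commit; committed a=19)
After op 9: visible(b) = 6 (pending={}, committed={a=19, b=6})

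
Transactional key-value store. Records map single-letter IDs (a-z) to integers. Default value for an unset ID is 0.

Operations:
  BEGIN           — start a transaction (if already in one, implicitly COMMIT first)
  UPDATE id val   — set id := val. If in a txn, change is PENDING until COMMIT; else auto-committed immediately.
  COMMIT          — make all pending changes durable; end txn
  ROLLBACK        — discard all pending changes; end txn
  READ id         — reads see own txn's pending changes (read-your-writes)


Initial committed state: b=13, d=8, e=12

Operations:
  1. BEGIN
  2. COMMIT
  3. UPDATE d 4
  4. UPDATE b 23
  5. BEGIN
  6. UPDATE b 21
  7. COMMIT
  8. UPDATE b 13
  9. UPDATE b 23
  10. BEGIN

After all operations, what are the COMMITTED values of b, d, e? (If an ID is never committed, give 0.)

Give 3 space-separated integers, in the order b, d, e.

Answer: 23 4 12

Derivation:
Initial committed: {b=13, d=8, e=12}
Op 1: BEGIN: in_txn=True, pending={}
Op 2: COMMIT: merged [] into committed; committed now {b=13, d=8, e=12}
Op 3: UPDATE d=4 (auto-commit; committed d=4)
Op 4: UPDATE b=23 (auto-commit; committed b=23)
Op 5: BEGIN: in_txn=True, pending={}
Op 6: UPDATE b=21 (pending; pending now {b=21})
Op 7: COMMIT: merged ['b'] into committed; committed now {b=21, d=4, e=12}
Op 8: UPDATE b=13 (auto-commit; committed b=13)
Op 9: UPDATE b=23 (auto-commit; committed b=23)
Op 10: BEGIN: in_txn=True, pending={}
Final committed: {b=23, d=4, e=12}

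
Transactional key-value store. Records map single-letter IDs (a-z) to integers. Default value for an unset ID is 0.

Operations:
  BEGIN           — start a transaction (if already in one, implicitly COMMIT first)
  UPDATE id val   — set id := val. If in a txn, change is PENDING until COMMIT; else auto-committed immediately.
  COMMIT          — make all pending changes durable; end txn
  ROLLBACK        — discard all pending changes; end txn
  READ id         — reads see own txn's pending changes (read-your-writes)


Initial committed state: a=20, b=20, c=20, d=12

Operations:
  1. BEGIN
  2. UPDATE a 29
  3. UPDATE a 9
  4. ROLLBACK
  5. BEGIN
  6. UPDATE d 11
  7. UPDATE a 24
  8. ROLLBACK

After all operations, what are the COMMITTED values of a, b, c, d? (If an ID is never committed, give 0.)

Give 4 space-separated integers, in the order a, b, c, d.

Initial committed: {a=20, b=20, c=20, d=12}
Op 1: BEGIN: in_txn=True, pending={}
Op 2: UPDATE a=29 (pending; pending now {a=29})
Op 3: UPDATE a=9 (pending; pending now {a=9})
Op 4: ROLLBACK: discarded pending ['a']; in_txn=False
Op 5: BEGIN: in_txn=True, pending={}
Op 6: UPDATE d=11 (pending; pending now {d=11})
Op 7: UPDATE a=24 (pending; pending now {a=24, d=11})
Op 8: ROLLBACK: discarded pending ['a', 'd']; in_txn=False
Final committed: {a=20, b=20, c=20, d=12}

Answer: 20 20 20 12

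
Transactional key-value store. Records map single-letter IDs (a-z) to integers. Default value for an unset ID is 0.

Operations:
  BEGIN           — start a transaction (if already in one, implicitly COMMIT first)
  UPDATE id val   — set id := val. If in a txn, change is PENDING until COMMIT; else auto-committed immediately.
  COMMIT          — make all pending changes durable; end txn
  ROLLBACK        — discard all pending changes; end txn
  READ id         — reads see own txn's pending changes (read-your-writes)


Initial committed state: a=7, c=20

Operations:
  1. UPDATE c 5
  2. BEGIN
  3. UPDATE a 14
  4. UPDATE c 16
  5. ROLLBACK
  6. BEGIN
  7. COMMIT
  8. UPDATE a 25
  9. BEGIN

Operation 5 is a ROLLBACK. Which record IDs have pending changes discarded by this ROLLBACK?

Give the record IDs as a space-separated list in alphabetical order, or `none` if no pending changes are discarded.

Initial committed: {a=7, c=20}
Op 1: UPDATE c=5 (auto-commit; committed c=5)
Op 2: BEGIN: in_txn=True, pending={}
Op 3: UPDATE a=14 (pending; pending now {a=14})
Op 4: UPDATE c=16 (pending; pending now {a=14, c=16})
Op 5: ROLLBACK: discarded pending ['a', 'c']; in_txn=False
Op 6: BEGIN: in_txn=True, pending={}
Op 7: COMMIT: merged [] into committed; committed now {a=7, c=5}
Op 8: UPDATE a=25 (auto-commit; committed a=25)
Op 9: BEGIN: in_txn=True, pending={}
ROLLBACK at op 5 discards: ['a', 'c']

Answer: a c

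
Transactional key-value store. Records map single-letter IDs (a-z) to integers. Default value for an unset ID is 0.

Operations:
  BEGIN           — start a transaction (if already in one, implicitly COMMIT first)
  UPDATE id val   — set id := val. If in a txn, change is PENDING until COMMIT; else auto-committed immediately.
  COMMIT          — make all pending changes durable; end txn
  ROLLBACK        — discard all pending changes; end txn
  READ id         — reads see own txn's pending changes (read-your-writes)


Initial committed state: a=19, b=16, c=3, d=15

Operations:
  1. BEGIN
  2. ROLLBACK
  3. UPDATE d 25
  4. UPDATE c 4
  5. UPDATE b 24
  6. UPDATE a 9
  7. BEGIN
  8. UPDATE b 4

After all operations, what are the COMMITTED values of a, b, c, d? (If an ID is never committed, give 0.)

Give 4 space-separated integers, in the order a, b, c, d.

Answer: 9 24 4 25

Derivation:
Initial committed: {a=19, b=16, c=3, d=15}
Op 1: BEGIN: in_txn=True, pending={}
Op 2: ROLLBACK: discarded pending []; in_txn=False
Op 3: UPDATE d=25 (auto-commit; committed d=25)
Op 4: UPDATE c=4 (auto-commit; committed c=4)
Op 5: UPDATE b=24 (auto-commit; committed b=24)
Op 6: UPDATE a=9 (auto-commit; committed a=9)
Op 7: BEGIN: in_txn=True, pending={}
Op 8: UPDATE b=4 (pending; pending now {b=4})
Final committed: {a=9, b=24, c=4, d=25}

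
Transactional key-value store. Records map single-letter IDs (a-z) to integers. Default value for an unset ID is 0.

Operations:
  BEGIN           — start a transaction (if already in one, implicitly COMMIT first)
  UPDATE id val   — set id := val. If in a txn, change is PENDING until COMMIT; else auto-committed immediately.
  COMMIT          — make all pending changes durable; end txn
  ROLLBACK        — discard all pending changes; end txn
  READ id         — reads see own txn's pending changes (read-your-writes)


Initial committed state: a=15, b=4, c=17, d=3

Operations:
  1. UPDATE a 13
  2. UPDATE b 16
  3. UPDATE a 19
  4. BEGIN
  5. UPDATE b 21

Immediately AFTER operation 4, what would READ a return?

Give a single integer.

Initial committed: {a=15, b=4, c=17, d=3}
Op 1: UPDATE a=13 (auto-commit; committed a=13)
Op 2: UPDATE b=16 (auto-commit; committed b=16)
Op 3: UPDATE a=19 (auto-commit; committed a=19)
Op 4: BEGIN: in_txn=True, pending={}
After op 4: visible(a) = 19 (pending={}, committed={a=19, b=16, c=17, d=3})

Answer: 19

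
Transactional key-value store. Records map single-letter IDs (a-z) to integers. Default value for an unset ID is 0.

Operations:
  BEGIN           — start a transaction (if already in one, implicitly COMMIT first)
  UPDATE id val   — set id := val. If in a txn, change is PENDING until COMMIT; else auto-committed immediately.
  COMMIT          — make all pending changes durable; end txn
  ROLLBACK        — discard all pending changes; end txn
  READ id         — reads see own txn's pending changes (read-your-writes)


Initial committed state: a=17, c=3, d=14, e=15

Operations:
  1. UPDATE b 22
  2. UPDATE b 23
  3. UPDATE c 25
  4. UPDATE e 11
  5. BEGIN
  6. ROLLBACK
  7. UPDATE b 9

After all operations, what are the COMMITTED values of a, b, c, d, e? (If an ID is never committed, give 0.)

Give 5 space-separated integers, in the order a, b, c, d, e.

Answer: 17 9 25 14 11

Derivation:
Initial committed: {a=17, c=3, d=14, e=15}
Op 1: UPDATE b=22 (auto-commit; committed b=22)
Op 2: UPDATE b=23 (auto-commit; committed b=23)
Op 3: UPDATE c=25 (auto-commit; committed c=25)
Op 4: UPDATE e=11 (auto-commit; committed e=11)
Op 5: BEGIN: in_txn=True, pending={}
Op 6: ROLLBACK: discarded pending []; in_txn=False
Op 7: UPDATE b=9 (auto-commit; committed b=9)
Final committed: {a=17, b=9, c=25, d=14, e=11}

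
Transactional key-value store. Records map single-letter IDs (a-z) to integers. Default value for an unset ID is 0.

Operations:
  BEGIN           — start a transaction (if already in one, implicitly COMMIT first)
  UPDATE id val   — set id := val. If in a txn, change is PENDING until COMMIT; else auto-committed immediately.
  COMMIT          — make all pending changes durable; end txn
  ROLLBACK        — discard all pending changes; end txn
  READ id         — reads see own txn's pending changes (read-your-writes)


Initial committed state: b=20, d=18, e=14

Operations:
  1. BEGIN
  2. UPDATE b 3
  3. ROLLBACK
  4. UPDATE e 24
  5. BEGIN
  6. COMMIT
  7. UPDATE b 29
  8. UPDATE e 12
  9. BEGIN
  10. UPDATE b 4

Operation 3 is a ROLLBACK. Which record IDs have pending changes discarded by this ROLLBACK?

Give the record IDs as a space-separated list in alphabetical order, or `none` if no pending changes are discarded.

Initial committed: {b=20, d=18, e=14}
Op 1: BEGIN: in_txn=True, pending={}
Op 2: UPDATE b=3 (pending; pending now {b=3})
Op 3: ROLLBACK: discarded pending ['b']; in_txn=False
Op 4: UPDATE e=24 (auto-commit; committed e=24)
Op 5: BEGIN: in_txn=True, pending={}
Op 6: COMMIT: merged [] into committed; committed now {b=20, d=18, e=24}
Op 7: UPDATE b=29 (auto-commit; committed b=29)
Op 8: UPDATE e=12 (auto-commit; committed e=12)
Op 9: BEGIN: in_txn=True, pending={}
Op 10: UPDATE b=4 (pending; pending now {b=4})
ROLLBACK at op 3 discards: ['b']

Answer: b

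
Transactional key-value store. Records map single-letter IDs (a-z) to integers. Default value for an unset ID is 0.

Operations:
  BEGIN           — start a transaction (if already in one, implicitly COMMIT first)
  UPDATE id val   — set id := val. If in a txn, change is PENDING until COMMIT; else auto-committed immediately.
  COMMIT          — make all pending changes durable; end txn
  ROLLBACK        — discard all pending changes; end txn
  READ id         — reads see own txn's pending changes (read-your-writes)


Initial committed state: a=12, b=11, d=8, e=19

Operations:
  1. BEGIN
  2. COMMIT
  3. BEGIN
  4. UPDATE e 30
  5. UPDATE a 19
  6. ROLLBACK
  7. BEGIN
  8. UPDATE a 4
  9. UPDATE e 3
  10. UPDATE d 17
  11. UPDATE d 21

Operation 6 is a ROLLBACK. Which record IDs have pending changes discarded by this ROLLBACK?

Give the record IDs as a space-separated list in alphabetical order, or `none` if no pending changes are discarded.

Initial committed: {a=12, b=11, d=8, e=19}
Op 1: BEGIN: in_txn=True, pending={}
Op 2: COMMIT: merged [] into committed; committed now {a=12, b=11, d=8, e=19}
Op 3: BEGIN: in_txn=True, pending={}
Op 4: UPDATE e=30 (pending; pending now {e=30})
Op 5: UPDATE a=19 (pending; pending now {a=19, e=30})
Op 6: ROLLBACK: discarded pending ['a', 'e']; in_txn=False
Op 7: BEGIN: in_txn=True, pending={}
Op 8: UPDATE a=4 (pending; pending now {a=4})
Op 9: UPDATE e=3 (pending; pending now {a=4, e=3})
Op 10: UPDATE d=17 (pending; pending now {a=4, d=17, e=3})
Op 11: UPDATE d=21 (pending; pending now {a=4, d=21, e=3})
ROLLBACK at op 6 discards: ['a', 'e']

Answer: a e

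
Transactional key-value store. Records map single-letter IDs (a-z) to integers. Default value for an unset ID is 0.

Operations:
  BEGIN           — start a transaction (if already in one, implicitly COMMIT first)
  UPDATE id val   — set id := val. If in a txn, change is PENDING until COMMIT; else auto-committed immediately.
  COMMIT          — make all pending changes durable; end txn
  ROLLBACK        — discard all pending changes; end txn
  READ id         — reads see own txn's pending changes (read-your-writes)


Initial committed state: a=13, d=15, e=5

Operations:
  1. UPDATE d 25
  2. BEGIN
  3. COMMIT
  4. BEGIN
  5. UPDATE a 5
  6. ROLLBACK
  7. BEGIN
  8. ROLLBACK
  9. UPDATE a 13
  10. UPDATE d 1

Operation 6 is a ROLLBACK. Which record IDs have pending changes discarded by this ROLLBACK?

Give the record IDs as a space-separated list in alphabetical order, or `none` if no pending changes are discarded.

Initial committed: {a=13, d=15, e=5}
Op 1: UPDATE d=25 (auto-commit; committed d=25)
Op 2: BEGIN: in_txn=True, pending={}
Op 3: COMMIT: merged [] into committed; committed now {a=13, d=25, e=5}
Op 4: BEGIN: in_txn=True, pending={}
Op 5: UPDATE a=5 (pending; pending now {a=5})
Op 6: ROLLBACK: discarded pending ['a']; in_txn=False
Op 7: BEGIN: in_txn=True, pending={}
Op 8: ROLLBACK: discarded pending []; in_txn=False
Op 9: UPDATE a=13 (auto-commit; committed a=13)
Op 10: UPDATE d=1 (auto-commit; committed d=1)
ROLLBACK at op 6 discards: ['a']

Answer: a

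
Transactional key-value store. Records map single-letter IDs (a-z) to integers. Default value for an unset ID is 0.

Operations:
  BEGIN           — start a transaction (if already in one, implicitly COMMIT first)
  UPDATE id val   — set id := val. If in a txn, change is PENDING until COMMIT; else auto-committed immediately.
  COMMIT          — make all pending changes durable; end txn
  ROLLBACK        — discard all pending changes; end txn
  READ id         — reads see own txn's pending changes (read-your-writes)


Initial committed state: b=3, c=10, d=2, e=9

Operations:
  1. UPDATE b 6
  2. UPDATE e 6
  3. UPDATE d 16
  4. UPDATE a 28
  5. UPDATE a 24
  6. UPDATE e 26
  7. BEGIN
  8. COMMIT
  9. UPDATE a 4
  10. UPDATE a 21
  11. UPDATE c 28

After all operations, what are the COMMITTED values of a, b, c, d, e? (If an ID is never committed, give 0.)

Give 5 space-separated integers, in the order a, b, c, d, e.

Answer: 21 6 28 16 26

Derivation:
Initial committed: {b=3, c=10, d=2, e=9}
Op 1: UPDATE b=6 (auto-commit; committed b=6)
Op 2: UPDATE e=6 (auto-commit; committed e=6)
Op 3: UPDATE d=16 (auto-commit; committed d=16)
Op 4: UPDATE a=28 (auto-commit; committed a=28)
Op 5: UPDATE a=24 (auto-commit; committed a=24)
Op 6: UPDATE e=26 (auto-commit; committed e=26)
Op 7: BEGIN: in_txn=True, pending={}
Op 8: COMMIT: merged [] into committed; committed now {a=24, b=6, c=10, d=16, e=26}
Op 9: UPDATE a=4 (auto-commit; committed a=4)
Op 10: UPDATE a=21 (auto-commit; committed a=21)
Op 11: UPDATE c=28 (auto-commit; committed c=28)
Final committed: {a=21, b=6, c=28, d=16, e=26}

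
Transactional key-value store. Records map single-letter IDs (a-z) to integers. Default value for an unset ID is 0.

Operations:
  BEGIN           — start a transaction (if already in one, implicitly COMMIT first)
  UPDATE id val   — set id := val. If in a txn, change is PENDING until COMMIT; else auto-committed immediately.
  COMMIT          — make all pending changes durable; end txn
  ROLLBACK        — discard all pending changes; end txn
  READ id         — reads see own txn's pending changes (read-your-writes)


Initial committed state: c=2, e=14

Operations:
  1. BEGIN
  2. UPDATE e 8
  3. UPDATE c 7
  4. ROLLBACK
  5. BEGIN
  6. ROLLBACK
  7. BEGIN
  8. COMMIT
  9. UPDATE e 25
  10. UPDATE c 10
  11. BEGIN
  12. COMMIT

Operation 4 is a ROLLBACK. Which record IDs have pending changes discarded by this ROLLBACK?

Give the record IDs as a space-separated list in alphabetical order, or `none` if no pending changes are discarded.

Answer: c e

Derivation:
Initial committed: {c=2, e=14}
Op 1: BEGIN: in_txn=True, pending={}
Op 2: UPDATE e=8 (pending; pending now {e=8})
Op 3: UPDATE c=7 (pending; pending now {c=7, e=8})
Op 4: ROLLBACK: discarded pending ['c', 'e']; in_txn=False
Op 5: BEGIN: in_txn=True, pending={}
Op 6: ROLLBACK: discarded pending []; in_txn=False
Op 7: BEGIN: in_txn=True, pending={}
Op 8: COMMIT: merged [] into committed; committed now {c=2, e=14}
Op 9: UPDATE e=25 (auto-commit; committed e=25)
Op 10: UPDATE c=10 (auto-commit; committed c=10)
Op 11: BEGIN: in_txn=True, pending={}
Op 12: COMMIT: merged [] into committed; committed now {c=10, e=25}
ROLLBACK at op 4 discards: ['c', 'e']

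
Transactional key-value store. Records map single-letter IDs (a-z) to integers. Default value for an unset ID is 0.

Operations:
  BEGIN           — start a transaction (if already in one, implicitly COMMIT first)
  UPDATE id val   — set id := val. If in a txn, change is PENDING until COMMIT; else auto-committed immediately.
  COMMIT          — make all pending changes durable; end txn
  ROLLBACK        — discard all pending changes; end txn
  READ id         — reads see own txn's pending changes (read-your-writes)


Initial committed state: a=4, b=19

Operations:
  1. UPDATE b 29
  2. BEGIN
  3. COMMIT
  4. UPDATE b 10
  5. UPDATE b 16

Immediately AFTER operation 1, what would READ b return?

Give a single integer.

Initial committed: {a=4, b=19}
Op 1: UPDATE b=29 (auto-commit; committed b=29)
After op 1: visible(b) = 29 (pending={}, committed={a=4, b=29})

Answer: 29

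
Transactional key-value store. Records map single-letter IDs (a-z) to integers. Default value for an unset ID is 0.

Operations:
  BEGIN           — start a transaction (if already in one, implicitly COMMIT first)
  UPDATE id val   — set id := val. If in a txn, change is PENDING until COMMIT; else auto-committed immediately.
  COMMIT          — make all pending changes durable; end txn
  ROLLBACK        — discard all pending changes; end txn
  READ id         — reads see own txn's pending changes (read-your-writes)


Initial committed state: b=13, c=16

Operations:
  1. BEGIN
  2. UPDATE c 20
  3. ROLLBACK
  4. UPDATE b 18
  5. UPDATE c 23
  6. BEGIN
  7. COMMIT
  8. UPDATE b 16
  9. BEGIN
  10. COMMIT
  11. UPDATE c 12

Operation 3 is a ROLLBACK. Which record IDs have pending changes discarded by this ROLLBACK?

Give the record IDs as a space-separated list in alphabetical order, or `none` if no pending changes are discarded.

Initial committed: {b=13, c=16}
Op 1: BEGIN: in_txn=True, pending={}
Op 2: UPDATE c=20 (pending; pending now {c=20})
Op 3: ROLLBACK: discarded pending ['c']; in_txn=False
Op 4: UPDATE b=18 (auto-commit; committed b=18)
Op 5: UPDATE c=23 (auto-commit; committed c=23)
Op 6: BEGIN: in_txn=True, pending={}
Op 7: COMMIT: merged [] into committed; committed now {b=18, c=23}
Op 8: UPDATE b=16 (auto-commit; committed b=16)
Op 9: BEGIN: in_txn=True, pending={}
Op 10: COMMIT: merged [] into committed; committed now {b=16, c=23}
Op 11: UPDATE c=12 (auto-commit; committed c=12)
ROLLBACK at op 3 discards: ['c']

Answer: c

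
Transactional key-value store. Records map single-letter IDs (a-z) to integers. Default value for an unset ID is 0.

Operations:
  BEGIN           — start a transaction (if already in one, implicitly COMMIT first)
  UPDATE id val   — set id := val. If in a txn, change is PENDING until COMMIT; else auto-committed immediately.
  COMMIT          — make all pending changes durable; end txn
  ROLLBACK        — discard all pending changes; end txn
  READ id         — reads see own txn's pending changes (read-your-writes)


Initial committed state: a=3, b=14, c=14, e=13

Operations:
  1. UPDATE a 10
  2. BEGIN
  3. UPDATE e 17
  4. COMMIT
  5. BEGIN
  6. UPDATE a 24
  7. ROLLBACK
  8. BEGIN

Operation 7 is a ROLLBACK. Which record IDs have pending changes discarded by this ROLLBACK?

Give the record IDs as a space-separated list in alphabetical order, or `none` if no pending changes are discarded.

Initial committed: {a=3, b=14, c=14, e=13}
Op 1: UPDATE a=10 (auto-commit; committed a=10)
Op 2: BEGIN: in_txn=True, pending={}
Op 3: UPDATE e=17 (pending; pending now {e=17})
Op 4: COMMIT: merged ['e'] into committed; committed now {a=10, b=14, c=14, e=17}
Op 5: BEGIN: in_txn=True, pending={}
Op 6: UPDATE a=24 (pending; pending now {a=24})
Op 7: ROLLBACK: discarded pending ['a']; in_txn=False
Op 8: BEGIN: in_txn=True, pending={}
ROLLBACK at op 7 discards: ['a']

Answer: a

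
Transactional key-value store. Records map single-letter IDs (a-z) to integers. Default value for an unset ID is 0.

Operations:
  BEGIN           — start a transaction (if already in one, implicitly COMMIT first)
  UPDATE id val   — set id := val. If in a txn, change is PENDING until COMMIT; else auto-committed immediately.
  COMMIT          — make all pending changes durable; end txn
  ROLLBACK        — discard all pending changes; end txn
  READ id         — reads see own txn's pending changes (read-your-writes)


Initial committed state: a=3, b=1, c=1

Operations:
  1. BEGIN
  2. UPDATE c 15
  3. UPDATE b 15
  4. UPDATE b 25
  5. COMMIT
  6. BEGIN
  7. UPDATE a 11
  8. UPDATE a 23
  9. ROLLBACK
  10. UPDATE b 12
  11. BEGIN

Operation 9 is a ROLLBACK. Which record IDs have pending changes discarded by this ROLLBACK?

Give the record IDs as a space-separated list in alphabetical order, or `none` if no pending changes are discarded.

Answer: a

Derivation:
Initial committed: {a=3, b=1, c=1}
Op 1: BEGIN: in_txn=True, pending={}
Op 2: UPDATE c=15 (pending; pending now {c=15})
Op 3: UPDATE b=15 (pending; pending now {b=15, c=15})
Op 4: UPDATE b=25 (pending; pending now {b=25, c=15})
Op 5: COMMIT: merged ['b', 'c'] into committed; committed now {a=3, b=25, c=15}
Op 6: BEGIN: in_txn=True, pending={}
Op 7: UPDATE a=11 (pending; pending now {a=11})
Op 8: UPDATE a=23 (pending; pending now {a=23})
Op 9: ROLLBACK: discarded pending ['a']; in_txn=False
Op 10: UPDATE b=12 (auto-commit; committed b=12)
Op 11: BEGIN: in_txn=True, pending={}
ROLLBACK at op 9 discards: ['a']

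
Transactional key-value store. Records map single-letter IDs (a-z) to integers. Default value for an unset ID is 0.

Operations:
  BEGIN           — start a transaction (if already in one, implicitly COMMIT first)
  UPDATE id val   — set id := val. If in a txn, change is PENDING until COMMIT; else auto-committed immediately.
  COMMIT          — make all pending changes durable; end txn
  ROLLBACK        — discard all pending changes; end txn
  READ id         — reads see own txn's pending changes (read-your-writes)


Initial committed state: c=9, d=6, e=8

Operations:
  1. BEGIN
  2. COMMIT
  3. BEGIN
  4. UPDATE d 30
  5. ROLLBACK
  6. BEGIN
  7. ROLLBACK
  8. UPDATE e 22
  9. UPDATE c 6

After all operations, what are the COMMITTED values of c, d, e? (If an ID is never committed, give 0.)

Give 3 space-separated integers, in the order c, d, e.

Initial committed: {c=9, d=6, e=8}
Op 1: BEGIN: in_txn=True, pending={}
Op 2: COMMIT: merged [] into committed; committed now {c=9, d=6, e=8}
Op 3: BEGIN: in_txn=True, pending={}
Op 4: UPDATE d=30 (pending; pending now {d=30})
Op 5: ROLLBACK: discarded pending ['d']; in_txn=False
Op 6: BEGIN: in_txn=True, pending={}
Op 7: ROLLBACK: discarded pending []; in_txn=False
Op 8: UPDATE e=22 (auto-commit; committed e=22)
Op 9: UPDATE c=6 (auto-commit; committed c=6)
Final committed: {c=6, d=6, e=22}

Answer: 6 6 22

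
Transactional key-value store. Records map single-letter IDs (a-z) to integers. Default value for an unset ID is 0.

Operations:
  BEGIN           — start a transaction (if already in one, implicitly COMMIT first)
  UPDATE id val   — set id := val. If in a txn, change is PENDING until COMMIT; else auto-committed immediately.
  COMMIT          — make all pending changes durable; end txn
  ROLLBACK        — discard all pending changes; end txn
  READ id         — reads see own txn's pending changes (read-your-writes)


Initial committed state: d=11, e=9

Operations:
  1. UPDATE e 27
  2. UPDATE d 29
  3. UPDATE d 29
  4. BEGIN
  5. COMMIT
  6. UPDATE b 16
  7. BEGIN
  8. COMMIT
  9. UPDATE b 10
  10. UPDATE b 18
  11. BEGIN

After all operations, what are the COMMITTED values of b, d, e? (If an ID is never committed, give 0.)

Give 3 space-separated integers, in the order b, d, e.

Answer: 18 29 27

Derivation:
Initial committed: {d=11, e=9}
Op 1: UPDATE e=27 (auto-commit; committed e=27)
Op 2: UPDATE d=29 (auto-commit; committed d=29)
Op 3: UPDATE d=29 (auto-commit; committed d=29)
Op 4: BEGIN: in_txn=True, pending={}
Op 5: COMMIT: merged [] into committed; committed now {d=29, e=27}
Op 6: UPDATE b=16 (auto-commit; committed b=16)
Op 7: BEGIN: in_txn=True, pending={}
Op 8: COMMIT: merged [] into committed; committed now {b=16, d=29, e=27}
Op 9: UPDATE b=10 (auto-commit; committed b=10)
Op 10: UPDATE b=18 (auto-commit; committed b=18)
Op 11: BEGIN: in_txn=True, pending={}
Final committed: {b=18, d=29, e=27}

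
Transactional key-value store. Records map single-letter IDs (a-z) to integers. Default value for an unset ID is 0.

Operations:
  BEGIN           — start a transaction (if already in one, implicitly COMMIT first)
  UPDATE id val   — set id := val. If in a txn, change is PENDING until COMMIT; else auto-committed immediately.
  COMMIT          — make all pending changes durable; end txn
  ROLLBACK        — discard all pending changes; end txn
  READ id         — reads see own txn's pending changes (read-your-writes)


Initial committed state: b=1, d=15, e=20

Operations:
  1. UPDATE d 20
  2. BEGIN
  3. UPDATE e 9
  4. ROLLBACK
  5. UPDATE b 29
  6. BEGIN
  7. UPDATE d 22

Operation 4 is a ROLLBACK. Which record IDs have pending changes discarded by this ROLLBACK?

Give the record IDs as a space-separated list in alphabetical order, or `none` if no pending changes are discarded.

Initial committed: {b=1, d=15, e=20}
Op 1: UPDATE d=20 (auto-commit; committed d=20)
Op 2: BEGIN: in_txn=True, pending={}
Op 3: UPDATE e=9 (pending; pending now {e=9})
Op 4: ROLLBACK: discarded pending ['e']; in_txn=False
Op 5: UPDATE b=29 (auto-commit; committed b=29)
Op 6: BEGIN: in_txn=True, pending={}
Op 7: UPDATE d=22 (pending; pending now {d=22})
ROLLBACK at op 4 discards: ['e']

Answer: e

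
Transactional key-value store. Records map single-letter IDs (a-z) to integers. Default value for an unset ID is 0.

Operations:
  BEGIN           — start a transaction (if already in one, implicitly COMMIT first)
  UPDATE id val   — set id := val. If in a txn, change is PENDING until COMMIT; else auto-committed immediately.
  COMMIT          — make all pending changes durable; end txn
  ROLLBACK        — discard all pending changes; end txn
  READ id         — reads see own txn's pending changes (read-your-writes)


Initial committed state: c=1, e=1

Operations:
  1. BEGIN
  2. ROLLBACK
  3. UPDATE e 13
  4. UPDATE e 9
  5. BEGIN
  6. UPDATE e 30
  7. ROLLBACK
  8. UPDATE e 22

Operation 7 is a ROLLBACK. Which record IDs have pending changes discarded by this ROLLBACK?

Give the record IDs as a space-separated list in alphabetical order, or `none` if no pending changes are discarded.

Initial committed: {c=1, e=1}
Op 1: BEGIN: in_txn=True, pending={}
Op 2: ROLLBACK: discarded pending []; in_txn=False
Op 3: UPDATE e=13 (auto-commit; committed e=13)
Op 4: UPDATE e=9 (auto-commit; committed e=9)
Op 5: BEGIN: in_txn=True, pending={}
Op 6: UPDATE e=30 (pending; pending now {e=30})
Op 7: ROLLBACK: discarded pending ['e']; in_txn=False
Op 8: UPDATE e=22 (auto-commit; committed e=22)
ROLLBACK at op 7 discards: ['e']

Answer: e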